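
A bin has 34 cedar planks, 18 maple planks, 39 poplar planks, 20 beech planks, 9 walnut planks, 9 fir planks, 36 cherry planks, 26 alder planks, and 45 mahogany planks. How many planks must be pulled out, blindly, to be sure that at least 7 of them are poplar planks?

204

In the worst case for collecting poplar planks, every non-poplar plank comes out first.
There are 34 + 18 + 20 + 9 + 9 + 36 + 26 + 45 = 197 non-poplar planks altogether.
After those, each further plank must be poplar, so 197 + 7 = 204 draws guarantee 7 poplar planks.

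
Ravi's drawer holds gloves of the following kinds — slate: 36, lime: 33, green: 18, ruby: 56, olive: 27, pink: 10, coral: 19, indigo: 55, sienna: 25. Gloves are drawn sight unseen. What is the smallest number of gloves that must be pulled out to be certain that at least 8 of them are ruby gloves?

In the worst case for collecting ruby gloves, every non-ruby glove comes out first.
There are 36 + 33 + 18 + 27 + 10 + 19 + 55 + 25 = 223 non-ruby gloves altogether.
After those, each further glove must be ruby, so 223 + 8 = 231 draws guarantee 8 ruby gloves.

231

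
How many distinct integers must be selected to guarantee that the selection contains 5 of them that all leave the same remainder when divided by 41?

165

The 41 residue classes mod 41 are the pigeonholes.
With 164 integers one could put 4 in each residue class and have no class reach 5.
The 165th integer pushes some class to 5, so 41·4 + 1 = 165.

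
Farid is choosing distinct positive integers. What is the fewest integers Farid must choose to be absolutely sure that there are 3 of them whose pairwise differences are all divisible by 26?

Integers whose pairwise differences are multiples of 26 are exactly those sharing a remainder mod 26. By the pigeonhole principle, the 26 residue classes mod 26 are the pigeonholes.
With 52 integers one could put 2 in each residue class and have no class reach 3.
The 53rd integer pushes some class to 3, so 26·2 + 1 = 53.

53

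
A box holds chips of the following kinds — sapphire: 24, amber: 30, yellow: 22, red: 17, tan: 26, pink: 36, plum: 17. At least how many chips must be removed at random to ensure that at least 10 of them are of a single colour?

An adversary could hand out at most 9 chips per colour: 9 + 9 + 9 + 9 + 9 + 9 + 9 = 63 chips and still no colour has 10.
One more chip lands in a colour already at 9, so 64 draws are enough and 63 are not.

64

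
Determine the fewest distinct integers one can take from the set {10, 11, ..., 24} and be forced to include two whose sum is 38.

Group the elements by complementary pair {x, 38−x}: {14,24}, {15,23}, {16,22}, …, giving 5 two-element pairs, the single value 19 (it cannot pair with itself since the integers are distinct), and 4 integers whose partner 38−x falls outside [10,24].
Treating each of those 10 groups as a pigeonhole, one can pick one integer per group — 10 integers — with no two summing to 38.
The 11th integer lands in an occupied pair, forcing a sum of 38.

11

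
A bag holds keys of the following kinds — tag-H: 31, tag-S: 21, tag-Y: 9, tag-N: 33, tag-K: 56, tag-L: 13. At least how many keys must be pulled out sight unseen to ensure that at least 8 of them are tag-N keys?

In the worst case for collecting tag-N keys, every non-tag-N key comes out first.
There are 31 + 21 + 9 + 56 + 13 = 130 non-tag-N keys altogether.
After those, each further key must be tag-N, so 130 + 8 = 138 draws guarantee 8 tag-N keys.

138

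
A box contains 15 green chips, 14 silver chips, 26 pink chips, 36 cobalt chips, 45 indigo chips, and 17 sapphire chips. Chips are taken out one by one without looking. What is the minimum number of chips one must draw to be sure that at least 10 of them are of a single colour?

55

An adversary could hand out at most 9 chips per colour: 9 + 9 + 9 + 9 + 9 + 9 = 54 chips and still no colour has 10.
By pigeonhole, one more chip lands in a colour already at 9, so 55 draws are enough and 54 are not.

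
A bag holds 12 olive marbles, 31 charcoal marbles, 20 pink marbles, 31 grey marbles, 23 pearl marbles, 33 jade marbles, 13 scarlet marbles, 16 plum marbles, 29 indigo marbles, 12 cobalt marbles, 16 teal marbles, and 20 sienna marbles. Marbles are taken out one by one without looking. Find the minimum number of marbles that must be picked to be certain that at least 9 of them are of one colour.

An adversary could hand out at most 8 marbles per colour: 8 + 8 + 8 + 8 + 8 + 8 + 8 + 8 + 8 + 8 + 8 + 8 = 96 marbles and still no colour has 9.
By pigeonhole, one more marble lands in a colour already at 8, so 97 draws are enough and 96 are not.

97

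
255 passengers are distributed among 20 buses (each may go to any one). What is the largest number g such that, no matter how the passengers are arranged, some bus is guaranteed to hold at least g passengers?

By the pigeonhole principle, the 20 buses are the holes and the 255 passengers are the pigeons.
If every bus held at most 12 passengers, the total would be at most 20 × 12 = 240, which is less than 255.
So some bus holds at least ⌈255/20⌉ = 13 passengers.

13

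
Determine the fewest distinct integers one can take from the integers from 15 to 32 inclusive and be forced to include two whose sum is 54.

Group the elements by complementary pair {x, 54−x}: {22,32}, {23,31}, {24,30}, …, giving 5 two-element pairs; the single value 27 (it cannot pair with itself since the integers are distinct); and 7 integers whose partner 54−x falls outside [15,32].
Treating each of those 13 groups as a pigeonhole, one can pick one integer per group — 13 integers — with no two summing to 54.
The 14th integer lands in an occupied pair, forcing a sum of 54.

14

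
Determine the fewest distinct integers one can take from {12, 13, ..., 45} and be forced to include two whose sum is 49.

22

A set avoiding the sum 49 can contain at most one of each pair {x, 49−x}, plus the 8 elements whose complement lies outside the range.
The integers 25, …, 45 (21 of them) are such a set: any two sum to at least 25+26 = 51 > 49.
Any 22nd integer completes one of the 13 pairs, so 22 choices force a sum of 49.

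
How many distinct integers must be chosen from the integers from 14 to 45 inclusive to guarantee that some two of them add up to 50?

A set avoiding the sum 50 can contain at most one of each pair {x, 50−x}, plus the 10 elements whose complement lies outside the range or equal to its own complement.
The integers 25, …, 45 (21 of them) are such a set: any two sum to at least 25+26 = 51 > 50.
Pigeonhole: any 22nd integer completes one of the 11 pairs, so 22 choices force a sum of 50.

22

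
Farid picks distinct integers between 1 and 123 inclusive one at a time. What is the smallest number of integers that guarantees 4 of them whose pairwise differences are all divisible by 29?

88

Integers whose pairwise differences are multiples of 29 are exactly those sharing a remainder mod 29. The 29 residue classes mod 29 are the pigeonholes.
With 87 integers one could put 3 in each residue class and have no class reach 4.
The 88th integer pushes some class to 4, so 29·3 + 1 = 88.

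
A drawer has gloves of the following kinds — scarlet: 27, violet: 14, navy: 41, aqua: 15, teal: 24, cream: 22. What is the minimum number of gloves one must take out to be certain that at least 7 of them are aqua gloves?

In the worst case for collecting aqua gloves, every non-aqua glove comes out first.
There are 27 + 14 + 41 + 24 + 22 = 128 non-aqua gloves altogether.
After those, each further glove must be aqua, so 128 + 7 = 135 draws guarantee 7 aqua gloves.

135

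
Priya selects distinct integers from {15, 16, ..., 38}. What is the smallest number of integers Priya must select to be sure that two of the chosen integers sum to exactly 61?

A set avoiding the sum 61 can contain at most one of each pair {x, 61−x}, plus the 8 elements whose complement lies outside the range.
The integers 15, …, 30 (16 of them) are such a set: any two sum to at least 15+16 = 31 and at most 29+30 = 59 < 61.
By pigeonhole, any 17th integer completes one of the 8 pairs, so 17 choices force a sum of 61.

17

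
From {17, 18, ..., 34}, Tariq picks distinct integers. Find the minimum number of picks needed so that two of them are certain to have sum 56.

Two chosen integers sum to 56 exactly when both halves of some pair {x, 56−x} with 22 ≤ x ≤ 56−x ≤ 34 are chosen — 6 such pairs.
The remaining 6 elements (those with no distinct partner in range) can never complete a 56-sum, so the worst case takes all of them and one from each pair: 6 + 6 = 12.
By the pigeonhole principle, the 13th integer has to be the second member of some pair, so 12 + 1 = 13.

13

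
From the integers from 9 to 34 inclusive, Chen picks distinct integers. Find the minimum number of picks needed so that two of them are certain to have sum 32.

20

Group the elements by complementary pair {x, 32−x}: {9,23}, {10,22}, {11,21}, …, giving 7 two-element pairs, the single value 16 (it cannot pair with itself since the integers are distinct), and 11 integers whose partner 32−x falls outside [9,34].
By the pigeonhole principle, treating each of those 19 groups as a pigeonhole, one can pick one integer per group — 19 integers — with no two summing to 32.
The 20th integer lands in an occupied pair, forcing a sum of 32.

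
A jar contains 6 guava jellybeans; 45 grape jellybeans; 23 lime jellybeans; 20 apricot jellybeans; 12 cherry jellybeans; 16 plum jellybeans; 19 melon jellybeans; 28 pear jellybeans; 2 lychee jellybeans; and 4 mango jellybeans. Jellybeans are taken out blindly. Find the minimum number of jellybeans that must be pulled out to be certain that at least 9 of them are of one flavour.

69

An adversary could hand out at most 8 jellybeans per flavour (guava, lychee, mango run out sooner): 6 + 8 + 8 + 8 + 8 + 8 + 8 + 8 + 2 + 4 = 68 jellybeans and still no flavour has 9.
One more jellybean lands in a flavour already at 8, so 69 draws are enough and 68 are not.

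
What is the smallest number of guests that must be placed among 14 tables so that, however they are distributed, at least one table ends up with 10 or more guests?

With 126 guests one could put exactly 9 in each of the 14 tables, and no table would reach 10.
By the pigeonhole principle, one more guest must land in a table that already has 9, giving it 10.
So 14 × 9 + 1 = 127 guests are required.

127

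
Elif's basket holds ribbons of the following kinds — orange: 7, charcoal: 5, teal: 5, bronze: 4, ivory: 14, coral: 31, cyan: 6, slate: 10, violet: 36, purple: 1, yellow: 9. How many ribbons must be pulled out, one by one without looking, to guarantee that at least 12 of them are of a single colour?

The 11 colours are the holes; the ribbons drawn are the pigeons.
To avoid 12 of any one colour, the worst case takes at most 11 of each colour, or every ribbon of a colour that has fewer than 11.
That gives 7 + 5 + 5 + 4 + 11 + 11 + 6 + 10 + 11 + 1 + 9 = 80 ribbons with no colour reaching 12.
The next ribbon forces some colour to 12, so 80 + 1 = 81.

81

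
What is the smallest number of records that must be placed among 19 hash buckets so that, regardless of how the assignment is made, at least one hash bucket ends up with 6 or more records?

96

With 95 records one could put exactly 5 in each of the 19 hash buckets, and no hash bucket would reach 6.
One more record must land in a hash bucket that already has 5, giving it 6.
So 19 × 5 + 1 = 96 records are required.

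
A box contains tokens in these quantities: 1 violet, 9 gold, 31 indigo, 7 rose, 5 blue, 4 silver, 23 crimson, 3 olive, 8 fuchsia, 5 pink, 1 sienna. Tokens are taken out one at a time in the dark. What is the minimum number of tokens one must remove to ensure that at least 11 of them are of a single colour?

An adversary could hand out at most 10 tokens per colour (9 colours run out sooner): 1 + 9 + 10 + 7 + 5 + 4 + 10 + 3 + 8 + 5 + 1 = 63 tokens and still no colour has 11.
One more token lands in a colour already at 10, so 64 draws are enough and 63 are not.

64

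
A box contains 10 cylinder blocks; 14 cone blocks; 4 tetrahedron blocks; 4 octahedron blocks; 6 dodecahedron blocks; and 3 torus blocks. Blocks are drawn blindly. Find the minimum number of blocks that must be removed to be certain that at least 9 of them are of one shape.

34

By pigeonhole, put each drawn block into a box by shape. The largest draw with every box below 9 takes min(count, 8) from each shape; shapes with fewer than 8 contribute all they have.
Σ min(cᵢ, 8) = 8 + 8 + 4 + 4 + 6 + 3 = 33.
Draw number 33 + 1 = 34 must push one box to 9.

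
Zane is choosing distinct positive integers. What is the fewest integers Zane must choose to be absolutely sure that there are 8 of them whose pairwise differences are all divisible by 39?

274

Integers whose pairwise differences are multiples of 39 are exactly those sharing a remainder mod 39. The 39 residue classes mod 39 are the pigeonholes.
With 273 integers one could put 7 in each residue class and have no class reach 8.
The 274th integer pushes some class to 8, so 39·7 + 1 = 274.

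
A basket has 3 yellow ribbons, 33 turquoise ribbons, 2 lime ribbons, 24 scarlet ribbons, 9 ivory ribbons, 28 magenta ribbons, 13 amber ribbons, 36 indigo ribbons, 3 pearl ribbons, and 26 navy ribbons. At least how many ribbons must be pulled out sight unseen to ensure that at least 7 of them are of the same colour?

By pigeonhole, the 10 colours are the holes; the ribbons drawn are the pigeons.
To avoid 7 of any one colour, the worst case takes at most 6 of each colour, or every ribbon of a colour that has fewer than 6.
That gives 3 + 6 + 2 + 6 + 6 + 6 + 6 + 6 + 3 + 6 = 50 ribbons with no colour reaching 7.
The next ribbon forces some colour to 7, so 50 + 1 = 51.

51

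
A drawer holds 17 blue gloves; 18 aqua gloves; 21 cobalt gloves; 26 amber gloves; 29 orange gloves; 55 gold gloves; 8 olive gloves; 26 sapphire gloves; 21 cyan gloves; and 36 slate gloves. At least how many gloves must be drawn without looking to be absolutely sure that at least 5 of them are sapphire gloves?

236

In the worst case for collecting sapphire gloves, every non-sapphire glove comes out first.
There are 17 + 18 + 21 + 26 + 29 + 55 + 8 + 21 + 36 = 231 non-sapphire gloves altogether.
After those, each further glove must be sapphire, so 231 + 5 = 236 draws guarantee 5 sapphire gloves.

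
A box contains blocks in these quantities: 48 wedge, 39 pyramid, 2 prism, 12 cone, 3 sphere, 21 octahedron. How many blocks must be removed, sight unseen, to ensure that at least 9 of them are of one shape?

By the pigeonhole principle, the 6 shapes are the holes; the blocks drawn are the pigeons.
To avoid 9 of any one shape, the worst case takes at most 8 of each shape, or every block of a shape that has fewer than 8.
That gives 8 + 8 + 2 + 8 + 3 + 8 = 37 blocks with no shape reaching 9.
The next block forces some shape to 9, so 37 + 1 = 38.

38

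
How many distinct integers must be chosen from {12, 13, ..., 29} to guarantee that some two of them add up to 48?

14

A set avoiding the sum 48 can contain at most one of each pair {x, 48−x}, plus the 8 elements whose complement lies outside the range or equal to its own complement.
The integers 12, …, 24 (13 of them) are such a set: any two sum to at least 12+13 = 25 and at most 23+24 = 47 < 48.
Any 14th integer completes one of the 5 pairs, so 14 choices force a sum of 48.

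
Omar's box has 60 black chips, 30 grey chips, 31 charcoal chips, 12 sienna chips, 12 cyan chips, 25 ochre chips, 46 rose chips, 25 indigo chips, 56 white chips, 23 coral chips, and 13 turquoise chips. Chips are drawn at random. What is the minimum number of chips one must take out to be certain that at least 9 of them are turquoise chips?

329

In the worst case for collecting turquoise chips, every non-turquoise chip comes out first.
There are 60 + 30 + 31 + 12 + 12 + 25 + 46 + 25 + 56 + 23 = 320 non-turquoise chips altogether.
After those, each further chip must be turquoise, so 320 + 9 = 329 draws guarantee 9 turquoise chips.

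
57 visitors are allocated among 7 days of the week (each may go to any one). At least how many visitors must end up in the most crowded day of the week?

By pigeonhole, the 7 days of the week are the holes and the 57 visitors are the pigeons.
If every day of the week held at most 8 visitors, the total would be at most 7 × 8 = 56, which is less than 57.
So some day of the week holds at least ⌈57/7⌉ = 9 visitors.

9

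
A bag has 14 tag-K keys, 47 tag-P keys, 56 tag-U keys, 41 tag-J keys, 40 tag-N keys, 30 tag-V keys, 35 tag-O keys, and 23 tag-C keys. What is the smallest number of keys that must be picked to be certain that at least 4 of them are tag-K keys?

In the worst case for collecting tag-K keys, every non-tag-K key comes out first.
There are 47 + 56 + 41 + 40 + 30 + 35 + 23 = 272 non-tag-K keys altogether.
After those, each further key must be tag-K, so 272 + 4 = 276 draws guarantee 4 tag-K keys.

276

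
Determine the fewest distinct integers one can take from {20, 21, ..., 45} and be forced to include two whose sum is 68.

16

Two chosen integers sum to 68 exactly when both halves of some pair {x, 68−x} with 23 ≤ x ≤ 68−x ≤ 45 are chosen — 11 such pairs.
The remaining 4 elements (those with no distinct partner in range) can never complete a 68-sum, so the worst case takes all of them and one from each pair: 4 + 11 = 15.
By pigeonhole, the 16th integer has to be the second member of some pair, so 15 + 1 = 16.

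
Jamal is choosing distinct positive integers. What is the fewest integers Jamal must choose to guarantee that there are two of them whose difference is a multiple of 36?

Integers whose pairwise differences are multiples of 36 are exactly those sharing a remainder mod 36. The 36 residue classes mod 36 are the pigeonholes.
With 36 integers one could put 1 in each residue class and have no class reach 2.
The 37th integer pushes some class to 2, so 36·1 + 1 = 37.

37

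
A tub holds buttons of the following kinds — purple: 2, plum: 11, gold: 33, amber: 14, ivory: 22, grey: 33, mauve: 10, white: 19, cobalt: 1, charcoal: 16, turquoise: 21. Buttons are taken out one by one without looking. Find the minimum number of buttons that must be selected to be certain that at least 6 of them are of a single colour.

Pigeonhole: the 11 colours are the holes; the buttons drawn are the pigeons.
To avoid 6 of any one colour, the worst case takes at most 5 of each colour, or every button of a colour that has fewer than 5.
That gives 2 + 5 + 5 + 5 + 5 + 5 + 5 + 5 + 1 + 5 + 5 = 48 buttons with no colour reaching 6.
The next button forces some colour to 6, so 48 + 1 = 49.

49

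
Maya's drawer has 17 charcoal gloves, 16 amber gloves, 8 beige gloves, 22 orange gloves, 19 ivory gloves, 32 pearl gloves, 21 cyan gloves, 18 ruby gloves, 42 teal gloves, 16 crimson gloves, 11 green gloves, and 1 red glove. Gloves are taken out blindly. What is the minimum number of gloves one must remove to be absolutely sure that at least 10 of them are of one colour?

100

Pigeonhole: put each drawn glove into a box by colour. The largest draw with every box below 10 takes min(count, 9) from each colour; colours with fewer than 9 contribute all they have.
Σ min(cᵢ, 9) = 9 + 9 + 8 + 9 + 9 + 9 + 9 + 9 + 9 + 9 + 9 + 1 = 99.
Draw number 99 + 1 = 100 must push one box to 10.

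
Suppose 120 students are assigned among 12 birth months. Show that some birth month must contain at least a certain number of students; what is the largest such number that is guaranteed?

By the pigeonhole principle, the 12 birth months are the holes and the 120 students are the pigeons.
If every birth month held at most 9 students, the total would be at most 12 × 9 = 108, which is less than 120.
So some birth month holds at least ⌈120/12⌉ = 10 students.

10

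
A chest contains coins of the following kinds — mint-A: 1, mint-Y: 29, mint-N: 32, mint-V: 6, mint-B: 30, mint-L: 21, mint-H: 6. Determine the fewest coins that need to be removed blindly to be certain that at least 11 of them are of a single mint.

An adversary could hand out at most 10 coins per mint (mint-A, mint-V, mint-H run out sooner): 1 + 10 + 10 + 6 + 10 + 10 + 6 = 53 coins and still no mint has 11.
By the pigeonhole principle, one more coin lands in a mint already at 10, so 54 draws are enough and 53 are not.

54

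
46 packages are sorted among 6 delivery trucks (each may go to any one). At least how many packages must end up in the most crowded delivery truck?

By the pigeonhole principle, the 6 delivery trucks are the holes and the 46 packages are the pigeons.
If every delivery truck held at most 7 packages, the total would be at most 6 × 7 = 42, which is less than 46.
So some delivery truck holds at least ⌈46/6⌉ = 8 packages.

8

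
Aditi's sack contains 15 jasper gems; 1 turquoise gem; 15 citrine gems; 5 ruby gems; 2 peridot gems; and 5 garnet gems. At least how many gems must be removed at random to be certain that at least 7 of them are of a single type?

An adversary could hand out at most 6 gems per type (4 types run out sooner): 6 + 1 + 6 + 5 + 2 + 5 = 25 gems and still no type has 7.
One more gem lands in a type already at 6, so 26 draws are enough and 25 are not.

26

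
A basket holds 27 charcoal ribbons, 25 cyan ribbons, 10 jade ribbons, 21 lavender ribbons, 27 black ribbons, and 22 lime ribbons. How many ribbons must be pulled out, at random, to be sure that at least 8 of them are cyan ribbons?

115

In the worst case for collecting cyan ribbons, every non-cyan ribbon comes out first.
There are 27 + 10 + 21 + 27 + 22 = 107 non-cyan ribbons altogether.
After those, each further ribbon must be cyan, so 107 + 8 = 115 draws guarantee 8 cyan ribbons.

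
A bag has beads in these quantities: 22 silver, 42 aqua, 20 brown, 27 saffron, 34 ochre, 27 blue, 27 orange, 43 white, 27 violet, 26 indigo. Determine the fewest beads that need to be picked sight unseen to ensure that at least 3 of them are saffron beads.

In the worst case for collecting saffron beads, every non-saffron bead comes out first.
There are 22 + 42 + 20 + 34 + 27 + 27 + 43 + 27 + 26 = 268 non-saffron beads altogether.
After those, each further bead must be saffron, so 268 + 3 = 271 draws guarantee 3 saffron beads.

271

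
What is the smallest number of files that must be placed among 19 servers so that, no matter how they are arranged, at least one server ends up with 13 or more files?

With 228 files one could put exactly 12 in each of the 19 servers, and no server would reach 13.
One more file must land in a server that already has 12, giving it 13.
So 19 × 12 + 1 = 229 files are required.

229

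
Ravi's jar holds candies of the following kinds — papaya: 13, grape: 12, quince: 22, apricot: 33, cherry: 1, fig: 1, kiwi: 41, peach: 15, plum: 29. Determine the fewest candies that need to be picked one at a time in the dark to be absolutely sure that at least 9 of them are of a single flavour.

59

By the pigeonhole principle, the 9 flavours are the holes; the candies drawn are the pigeons.
To avoid 9 of any one flavour, the worst case takes at most 8 of each flavour, or every candy of a flavour that has fewer than 8.
That gives 8 + 8 + 8 + 8 + 1 + 1 + 8 + 8 + 8 = 58 candies with no flavour reaching 9.
The next candy forces some flavour to 9, so 58 + 1 = 59.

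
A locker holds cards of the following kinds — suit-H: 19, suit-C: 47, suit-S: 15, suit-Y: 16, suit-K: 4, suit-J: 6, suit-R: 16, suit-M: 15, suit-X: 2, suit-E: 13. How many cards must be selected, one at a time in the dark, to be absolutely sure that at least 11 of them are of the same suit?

An adversary could hand out at most 10 cards per suit (suit-K, suit-J, suit-X run out sooner): 10 + 10 + 10 + 10 + 4 + 6 + 10 + 10 + 2 + 10 = 82 cards and still no suit has 11.
Pigeonhole: one more card lands in a suit already at 10, so 83 draws are enough and 82 are not.

83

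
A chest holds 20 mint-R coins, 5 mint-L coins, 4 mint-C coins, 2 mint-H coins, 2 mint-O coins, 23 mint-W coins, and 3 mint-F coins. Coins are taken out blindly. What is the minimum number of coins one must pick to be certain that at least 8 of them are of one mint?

31

Pigeonhole: the 7 mints are the holes; the coins drawn are the pigeons.
To avoid 8 of any one mint, the worst case takes at most 7 of each mint, or every coin of a mint that has fewer than 7.
That gives 7 + 5 + 4 + 2 + 2 + 7 + 3 = 30 coins with no mint reaching 8.
The next coin forces some mint to 8, so 30 + 1 = 31.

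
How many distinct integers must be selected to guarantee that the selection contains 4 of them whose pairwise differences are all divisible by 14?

43

Integers whose pairwise differences are multiples of 14 are exactly those sharing a remainder mod 14. By pigeonhole, the 14 residue classes mod 14 are the pigeonholes.
With 42 integers one could put 3 in each residue class and have no class reach 4.
The 43rd integer pushes some class to 4, so 14·3 + 1 = 43.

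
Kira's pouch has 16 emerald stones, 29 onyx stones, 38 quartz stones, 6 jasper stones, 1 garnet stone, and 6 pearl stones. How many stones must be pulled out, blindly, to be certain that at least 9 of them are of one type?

38

The 6 types are the holes; the stones drawn are the pigeons.
To avoid 9 of any one type, the worst case takes at most 8 of each type, or every stone of a type that has fewer than 8.
That gives 8 + 8 + 8 + 6 + 1 + 6 = 37 stones with no type reaching 9.
The next stone forces some type to 9, so 37 + 1 = 38.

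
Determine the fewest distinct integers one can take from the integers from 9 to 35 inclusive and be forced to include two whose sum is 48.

17

A set avoiding the sum 48 can contain at most one of each pair {x, 48−x}, plus the 5 elements whose complement lies outside the range or equal to its own complement.
The integers 9, …, 24 (16 of them) are such a set: any two sum to at least 9+10 = 19 and at most 23+24 = 47 < 48.
By pigeonhole, any 17th integer completes one of the 11 pairs, so 17 choices force a sum of 48.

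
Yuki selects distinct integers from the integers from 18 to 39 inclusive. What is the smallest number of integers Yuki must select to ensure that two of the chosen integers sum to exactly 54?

14

Two chosen integers sum to 54 exactly when both halves of some pair {x, 54−x} with 18 ≤ x ≤ 54−x ≤ 36 are chosen — 9 such pairs.
The remaining 4 elements (those with no distinct partner in range) can never complete a 54-sum, so the worst case takes all of them and one from each pair: 4 + 9 = 13.
By pigeonhole, the 14th integer has to be the second member of some pair, so 13 + 1 = 14.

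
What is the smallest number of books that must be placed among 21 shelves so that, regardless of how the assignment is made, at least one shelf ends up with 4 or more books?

With 63 books one could put exactly 3 in each of the 21 shelves, and no shelf would reach 4.
Pigeonhole: one more book must land in a shelf that already has 3, giving it 4.
So 21 × 3 + 1 = 64 books are required.

64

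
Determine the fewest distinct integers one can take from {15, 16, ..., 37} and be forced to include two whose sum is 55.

Group the elements by complementary pair {x, 55−x}: {18,37}, {19,36}, {20,35}, …, giving 10 two-element pairs and 3 integers whose partner 55−x falls outside [15,37].
Pigeonhole: treating each of those 13 groups as a pigeonhole, one can pick one integer per group — 13 integers — with no two summing to 55.
The 14th integer lands in an occupied pair, forcing a sum of 55.

14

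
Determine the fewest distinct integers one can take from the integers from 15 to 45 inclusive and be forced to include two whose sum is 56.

19

Group the elements by complementary pair {x, 56−x}: {15,41}, {16,40}, {17,39}, …, giving 13 two-element pairs, the single value 28 (it cannot pair with itself since the integers are distinct), and 4 integers whose partner 56−x falls outside [15,45].
By the pigeonhole principle, treating each of those 18 groups as a pigeonhole, one can pick one integer per group — 18 integers — with no two summing to 56.
The 19th integer lands in an occupied pair, forcing a sum of 56.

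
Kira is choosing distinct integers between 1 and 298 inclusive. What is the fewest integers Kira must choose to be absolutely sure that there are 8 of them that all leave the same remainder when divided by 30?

The 30 residue classes mod 30 are the pigeonholes.
With 210 integers one could put 7 in each residue class and have no class reach 8.
The 211th integer pushes some class to 8, so 30·7 + 1 = 211.

211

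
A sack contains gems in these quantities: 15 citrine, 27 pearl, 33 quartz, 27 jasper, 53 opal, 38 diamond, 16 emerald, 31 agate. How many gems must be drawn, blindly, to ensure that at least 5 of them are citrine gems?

In the worst case for collecting citrine gems, every non-citrine gem comes out first.
There are 27 + 33 + 27 + 53 + 38 + 16 + 31 = 225 non-citrine gems altogether.
After those, each further gem must be citrine, so 225 + 5 = 230 draws guarantee 5 citrine gems.

230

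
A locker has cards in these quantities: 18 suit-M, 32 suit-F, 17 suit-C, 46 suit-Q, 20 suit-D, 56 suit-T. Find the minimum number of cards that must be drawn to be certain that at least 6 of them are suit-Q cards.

149

In the worst case for collecting suit-Q cards, every non-suit-Q card comes out first.
There are 18 + 32 + 17 + 20 + 56 = 143 non-suit-Q cards altogether.
After those, each further card must be suit-Q, so 143 + 6 = 149 draws guarantee 6 suit-Q cards.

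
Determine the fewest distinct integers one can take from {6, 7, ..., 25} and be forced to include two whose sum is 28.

Two chosen integers sum to 28 exactly when both halves of some pair {x, 28−x} with 6 ≤ x ≤ 28−x ≤ 22 are chosen — 8 such pairs.
The remaining 4 elements (those with no distinct partner in range) can never complete a 28-sum, so the worst case takes all of them and one from each pair: 4 + 8 = 12.
The 13th integer has to be the second member of some pair, so 12 + 1 = 13.

13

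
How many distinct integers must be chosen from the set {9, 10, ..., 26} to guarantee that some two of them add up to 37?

11

Two chosen integers sum to 37 exactly when both halves of some pair {x, 37−x} with 11 ≤ x ≤ 37−x ≤ 26 are chosen — 8 such pairs.
The remaining 2 elements (those with no distinct partner in range) can never complete a 37-sum, so the worst case takes all of them and one from each pair: 2 + 8 = 10.
By pigeonhole, the 11th integer has to be the second member of some pair, so 10 + 1 = 11.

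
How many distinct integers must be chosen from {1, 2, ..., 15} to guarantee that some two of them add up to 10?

A set avoiding the sum 10 can contain at most one of each pair {x, 10−x}, plus the 7 elements whose complement lies outside the range or equal to its own complement.
The integers 5, …, 15 (11 of them) are such a set: any two sum to at least 5+6 = 11 > 10.
By the pigeonhole principle, any 12th integer completes one of the 4 pairs, so 12 choices force a sum of 10.

12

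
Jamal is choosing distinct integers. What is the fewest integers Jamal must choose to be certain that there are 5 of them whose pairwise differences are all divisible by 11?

Integers whose pairwise differences are multiples of 11 are exactly those sharing a remainder mod 11. Pigeonhole: the 11 residue classes mod 11 are the pigeonholes.
With 44 integers one could put 4 in each residue class and have no class reach 5.
The 45th integer pushes some class to 5, so 11·4 + 1 = 45.

45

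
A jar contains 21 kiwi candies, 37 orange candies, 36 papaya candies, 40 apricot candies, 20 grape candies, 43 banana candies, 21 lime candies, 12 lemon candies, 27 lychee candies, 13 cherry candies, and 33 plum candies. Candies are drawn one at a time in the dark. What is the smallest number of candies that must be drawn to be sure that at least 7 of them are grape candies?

In the worst case for collecting grape candies, every non-grape candy comes out first.
There are 21 + 37 + 36 + 40 + 43 + 21 + 12 + 27 + 13 + 33 = 283 non-grape candies altogether.
After those, each further candy must be grape, so 283 + 7 = 290 draws guarantee 7 grape candies.

290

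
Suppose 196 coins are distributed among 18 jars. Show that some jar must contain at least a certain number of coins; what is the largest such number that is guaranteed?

11

Pigeonhole: the 18 jars are the holes and the 196 coins are the pigeons.
If every jar held at most 10 coins, the total would be at most 18 × 10 = 180, which is less than 196.
So some jar holds at least ⌈196/18⌉ = 11 coins.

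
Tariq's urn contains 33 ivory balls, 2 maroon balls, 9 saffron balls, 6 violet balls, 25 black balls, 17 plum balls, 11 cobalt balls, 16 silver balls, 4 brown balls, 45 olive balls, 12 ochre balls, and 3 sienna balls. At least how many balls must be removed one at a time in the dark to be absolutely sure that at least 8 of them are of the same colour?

72

Put each drawn ball into a box by colour. The largest draw with every box below 8 takes min(count, 7) from each colour; colours with fewer than 7 contribute all they have.
Σ min(cᵢ, 7) = 7 + 2 + 7 + 6 + 7 + 7 + 7 + 7 + 4 + 7 + 7 + 3 = 71.
Draw number 71 + 1 = 72 must push one box to 8.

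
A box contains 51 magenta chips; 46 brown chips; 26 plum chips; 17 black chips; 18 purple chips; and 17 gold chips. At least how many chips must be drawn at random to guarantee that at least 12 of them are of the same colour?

67

Put each drawn chip into a box by colour. The largest draw with every box below 12 takes min(count, 11) from each colour.
Σ min(cᵢ, 11) = 11 + 11 + 11 + 11 + 11 + 11 = 66.
Draw number 66 + 1 = 67 must push one box to 12.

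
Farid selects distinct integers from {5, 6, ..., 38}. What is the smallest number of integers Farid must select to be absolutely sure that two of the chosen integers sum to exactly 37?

21

A set avoiding the sum 37 can contain at most one of each pair {x, 37−x}, plus the 6 elements whose complement lies outside the range.
The integers 19, …, 38 (20 of them) are such a set: any two sum to at least 19+20 = 39 > 37.
Any 21st integer completes one of the 14 pairs, so 21 choices force a sum of 37.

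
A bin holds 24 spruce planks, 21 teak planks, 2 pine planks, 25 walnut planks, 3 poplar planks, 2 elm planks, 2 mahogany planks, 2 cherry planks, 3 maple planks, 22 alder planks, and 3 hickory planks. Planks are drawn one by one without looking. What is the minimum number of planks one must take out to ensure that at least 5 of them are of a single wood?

By pigeonhole, put each drawn plank into a box by wood. The largest draw with every box below 5 takes min(count, 4) from each wood; woods with fewer than 4 contribute all they have.
Σ min(cᵢ, 4) = 4 + 4 + 2 + 4 + 3 + 2 + 2 + 2 + 3 + 4 + 3 = 33.
Draw number 33 + 1 = 34 must push one box to 5.

34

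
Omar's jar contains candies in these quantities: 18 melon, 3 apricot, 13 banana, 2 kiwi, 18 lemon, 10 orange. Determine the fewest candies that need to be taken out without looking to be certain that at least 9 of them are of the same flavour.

An adversary could hand out at most 8 candies per flavour (apricot, kiwi run out sooner): 8 + 3 + 8 + 2 + 8 + 8 = 37 candies and still no flavour has 9.
Pigeonhole: one more candy lands in a flavour already at 8, so 38 draws are enough and 37 are not.

38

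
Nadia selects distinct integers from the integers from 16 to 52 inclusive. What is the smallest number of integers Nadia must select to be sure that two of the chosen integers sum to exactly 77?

24

Group the elements by complementary pair {x, 77−x}: {25,52}, {26,51}, {27,50}, …, giving 14 two-element pairs and 9 integers whose partner 77−x falls outside [16,52].
Pigeonhole: treating each of those 23 groups as a pigeonhole, one can pick one integer per group — 23 integers — with no two summing to 77.
The 24th integer lands in an occupied pair, forcing a sum of 77.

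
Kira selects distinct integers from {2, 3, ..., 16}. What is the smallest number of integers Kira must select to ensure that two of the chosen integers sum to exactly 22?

11

A set avoiding the sum 22 can contain at most one of each pair {x, 22−x}, plus the 5 elements whose complement lies outside the range or equal to its own complement.
The integers 2, …, 11 (10 of them) are such a set: any two sum to at least 2+3 = 5 and at most 10+11 = 21 < 22.
By the pigeonhole principle, any 11th integer completes one of the 5 pairs, so 11 choices force a sum of 22.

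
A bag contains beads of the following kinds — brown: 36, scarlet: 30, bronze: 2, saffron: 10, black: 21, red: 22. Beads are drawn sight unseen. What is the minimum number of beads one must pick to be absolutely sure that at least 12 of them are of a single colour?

By pigeonhole, the 6 colours are the holes; the beads drawn are the pigeons.
To avoid 12 of any one colour, the worst case takes at most 11 of each colour, or every bead of a colour that has fewer than 11.
That gives 11 + 11 + 2 + 10 + 11 + 11 = 56 beads with no colour reaching 12.
The next bead forces some colour to 12, so 56 + 1 = 57.

57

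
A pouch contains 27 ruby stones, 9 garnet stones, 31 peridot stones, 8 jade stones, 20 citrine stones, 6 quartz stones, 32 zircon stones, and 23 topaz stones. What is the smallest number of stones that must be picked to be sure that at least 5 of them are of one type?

33

Put each drawn stone into a box by type. The largest draw with every box below 5 takes min(count, 4) from each type.
Σ min(cᵢ, 4) = 4 + 4 + 4 + 4 + 4 + 4 + 4 + 4 = 32.
Draw number 32 + 1 = 33 must push one box to 5.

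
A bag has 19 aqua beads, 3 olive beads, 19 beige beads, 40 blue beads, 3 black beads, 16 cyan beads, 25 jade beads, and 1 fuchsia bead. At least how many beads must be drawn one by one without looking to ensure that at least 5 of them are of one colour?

28

An adversary could hand out at most 4 beads per colour (olive, black, fuchsia run out sooner): 4 + 3 + 4 + 4 + 3 + 4 + 4 + 1 = 27 beads and still no colour has 5.
Pigeonhole: one more bead lands in a colour already at 4, so 28 draws are enough and 27 are not.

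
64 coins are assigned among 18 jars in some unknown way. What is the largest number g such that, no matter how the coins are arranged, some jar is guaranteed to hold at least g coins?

By pigeonhole, the 18 jars are the holes and the 64 coins are the pigeons.
If every jar held at most 3 coins, the total would be at most 18 × 3 = 54, which is less than 64.
So some jar holds at least ⌈64/18⌉ = 4 coins.

4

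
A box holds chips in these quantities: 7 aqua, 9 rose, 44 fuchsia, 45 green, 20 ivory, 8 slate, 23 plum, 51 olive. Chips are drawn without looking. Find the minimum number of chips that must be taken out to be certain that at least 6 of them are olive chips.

162

In the worst case for collecting olive chips, every non-olive chip comes out first.
There are 7 + 9 + 44 + 45 + 20 + 8 + 23 = 156 non-olive chips altogether.
After those, each further chip must be olive, so 156 + 6 = 162 draws guarantee 6 olive chips.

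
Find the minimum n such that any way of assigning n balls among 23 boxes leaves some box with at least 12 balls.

254

With 253 balls one could put exactly 11 in each of the 23 boxes, and no box would reach 12.
By the pigeonhole principle, one more ball must land in a box that already has 11, giving it 12.
So 23 × 11 + 1 = 254 balls are required.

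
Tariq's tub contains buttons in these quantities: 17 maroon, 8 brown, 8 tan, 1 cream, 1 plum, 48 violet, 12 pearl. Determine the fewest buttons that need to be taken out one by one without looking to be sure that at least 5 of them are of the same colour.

23

An adversary could hand out at most 4 buttons per colour (cream, plum run out sooner): 4 + 4 + 4 + 1 + 1 + 4 + 4 = 22 buttons and still no colour has 5.
Pigeonhole: one more button lands in a colour already at 4, so 23 draws are enough and 22 are not.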